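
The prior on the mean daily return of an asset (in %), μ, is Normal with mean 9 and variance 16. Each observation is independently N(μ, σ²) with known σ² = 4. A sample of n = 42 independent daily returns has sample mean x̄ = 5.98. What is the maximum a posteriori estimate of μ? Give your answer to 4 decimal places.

μ̂_MAP = 5.9979

n = 42, x̄ = 5.98.
For a Normal prior and Normal likelihood with known variance, the posterior is Normal; its mode equals its mean, the precision-weighted average.
Prior precision 1/σ₀² = 1/16 = 0.0625; data precision n/σ² = 42/4 = 10.5.
μ̂ = (0.0625·9 + 10.5·5.98) / (0.0625 + 10.5) = 63.3525/10.5625 = 25341/4225 ≈ 5.9979.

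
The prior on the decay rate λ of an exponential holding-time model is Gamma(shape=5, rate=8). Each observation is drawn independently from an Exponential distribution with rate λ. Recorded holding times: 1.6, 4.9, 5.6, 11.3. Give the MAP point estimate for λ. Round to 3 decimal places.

λ̂_MAP = 0.255

The Exponential(rate=λ) likelihood is ∝ λ^n e^(−λΣtᵢ). Here n = 4 and Σtᵢ = 1.6 + 4.9 + 5.6 + 11.3 = 23.4.
Posterior ∝ λ^4e^(−8λ) · λ^4e^(−23.4λ) = λ^8e^(−31.4λ), i.e. Gamma(9, 31.4).
Mode = (a−1)/b = 8/31.4 ≈ 0.255.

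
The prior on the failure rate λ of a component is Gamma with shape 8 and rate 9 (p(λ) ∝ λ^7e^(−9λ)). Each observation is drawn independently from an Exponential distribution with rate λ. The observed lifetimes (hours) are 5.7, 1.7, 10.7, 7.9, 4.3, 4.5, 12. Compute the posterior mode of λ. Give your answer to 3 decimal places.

The Exponential(rate=λ) likelihood is ∝ λ^n e^(−λΣtᵢ). Here n = 7 and Σtᵢ = 5.7 + 1.7 + 10.7 + 7.9 + 4.3 + 4.5 + 12 = 46.8.
Posterior ∝ λ^7e^(−9λ) · λ^7e^(−46.8λ) = λ^14e^(−55.8λ), i.e. Gamma(15, 55.8).
Mode = (a−1)/b = 14/55.8 ≈ 0.251.

λ̂_MAP = 0.251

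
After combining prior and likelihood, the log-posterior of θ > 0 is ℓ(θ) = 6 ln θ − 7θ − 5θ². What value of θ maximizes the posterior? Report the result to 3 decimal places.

ℓ'(θ) = 6/θ − 7 − 10θ. Setting this to zero and multiplying by θ: 10θ² + 7θ − 6 = 0.
θ = (−7 + √(7² + 4·10·6)) / (2·10) = (−7 + √289) / 20 = (−7 + 17)/20 = 1/2.
ℓ''(θ) = −6/θ² − 10 < 0, confirming a maximum.

θ̂_MAP = 0.500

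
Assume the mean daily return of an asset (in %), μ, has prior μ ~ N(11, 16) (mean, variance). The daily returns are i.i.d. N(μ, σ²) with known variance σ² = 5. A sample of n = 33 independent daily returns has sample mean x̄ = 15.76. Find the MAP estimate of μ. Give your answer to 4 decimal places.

μ̂_MAP = 15.7153

n = 33, x̄ = 15.76.
For a Normal prior and Normal likelihood with known variance, the posterior is Normal; its mode equals its mean, the precision-weighted average.
Prior precision 1/σ₀² = 1/16 = 0.0625; data precision n/σ² = 33/5 = 6.6.
μ̂ = (0.0625·11 + 6.6·15.76) / (0.0625 + 6.6) = 104.7035/6.6625 = 209407/13325 ≈ 15.7153.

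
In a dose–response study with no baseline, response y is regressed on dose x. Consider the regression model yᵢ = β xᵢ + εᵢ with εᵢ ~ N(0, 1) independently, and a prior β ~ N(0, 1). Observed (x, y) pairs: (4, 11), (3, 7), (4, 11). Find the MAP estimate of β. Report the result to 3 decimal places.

β̂_MAP = 2.595

log p(β | y) = −Σ(yᵢ − βxᵢ)²/(2·1) − β²/(2·1) + const.
Setting the derivative to zero: Σxᵢ(yᵢ − βxᵢ)/1 − β/1 = 0, so β = Σxᵢyᵢ / (Σxᵢ² + σ²/τ²).
Σxᵢyᵢ = 4·11 + 3·7 + 4·11 = 109; Σxᵢ² = 41; σ²/τ² = 1.
β̂_MAP = 109 / (41 + 1) = 109/42 ≈ 2.595.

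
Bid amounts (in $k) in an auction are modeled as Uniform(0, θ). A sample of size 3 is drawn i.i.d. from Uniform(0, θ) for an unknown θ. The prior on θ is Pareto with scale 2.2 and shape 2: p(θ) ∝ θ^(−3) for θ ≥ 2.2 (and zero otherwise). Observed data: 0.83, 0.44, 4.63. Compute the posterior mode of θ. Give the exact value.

The Uniform(0, θ) likelihood is θ^(−n) for θ ≥ max(xᵢ), zero otherwise. Here max(xᵢ) = 4.63.
Posterior ∝ θ^(−3) · θ^(−3) = θ^(−6) on θ ≥ max(2.2, 4.63) = 4.63.
This density is strictly decreasing in θ, so the posterior mode lies at the lower boundary of the support.

θ̂_MAP = 4.63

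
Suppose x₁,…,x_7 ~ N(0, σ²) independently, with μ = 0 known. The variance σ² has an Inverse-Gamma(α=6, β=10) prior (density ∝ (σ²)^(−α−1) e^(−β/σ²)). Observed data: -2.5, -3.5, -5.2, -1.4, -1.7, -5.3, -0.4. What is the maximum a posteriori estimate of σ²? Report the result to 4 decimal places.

Sum of squared deviations about the known mean: SS = (-2.5−0)² + (-3.5−0)² + (-5.2−0)² + (-1.4−0)² + (-1.7−0)² + (-5.3−0)² + (-0.4−0)² = 78.64.
The Normal likelihood contributes (σ²)^(−n/2) exp(−SS/(2σ²)), so the posterior is Inverse-Gamma(α + n/2, β + SS/2) = Inverse-Gamma(9.5, 49.32).
The mode of Inverse-Gamma(a, b) is b/(a+1) = 49.32/10.5 ≈ 4.6971.

σ̂²_MAP = 4.6971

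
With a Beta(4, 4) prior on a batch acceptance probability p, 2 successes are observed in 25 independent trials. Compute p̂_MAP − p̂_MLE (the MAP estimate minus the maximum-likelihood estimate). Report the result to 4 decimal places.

Posterior is Beta(6, 27); MAP = (6−1)/(33−2) = 5/31 ≈ 0.16129.
MLE ignores the prior: p̂_MLE = k/n = 2/25 ≈ 0.08000.
Difference = 5/31 − 2/25 = 63/775 ≈ 0.0813.

MAP − MLE = 0.0813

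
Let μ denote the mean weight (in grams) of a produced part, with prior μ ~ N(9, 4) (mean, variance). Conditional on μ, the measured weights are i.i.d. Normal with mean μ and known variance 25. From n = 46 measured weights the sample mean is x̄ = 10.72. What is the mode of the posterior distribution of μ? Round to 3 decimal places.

μ̂_MAP = 10.514

n = 46, x̄ = 10.72.
For a Normal prior and Normal likelihood with known variance, the posterior is Normal; its mode equals its mean, the precision-weighted average.
Prior precision 1/σ₀² = 1/4 = 0.25; data precision n/σ² = 46/25 = 1.84.
μ̂ = (0.25·9 + 1.84·10.72) / (0.25 + 1.84) = 21.9748/2.09 = 54937/5225 ≈ 10.514.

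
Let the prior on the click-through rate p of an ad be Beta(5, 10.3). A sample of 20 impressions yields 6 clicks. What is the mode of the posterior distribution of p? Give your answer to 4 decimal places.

p̂_MAP = 0.3003

Prior: Beta(5, 10.3).
Data: 6 successes in 20 trials. The binomial likelihood contributes p^6(1−p)^14, so the posterior is Beta(5+6, 10.3+14) = Beta(11, 24.3).
For Beta(a, b) with a, b > 1 the mode is (a−1)/(a+b−2) = 10/33.3 ≈ 0.3003.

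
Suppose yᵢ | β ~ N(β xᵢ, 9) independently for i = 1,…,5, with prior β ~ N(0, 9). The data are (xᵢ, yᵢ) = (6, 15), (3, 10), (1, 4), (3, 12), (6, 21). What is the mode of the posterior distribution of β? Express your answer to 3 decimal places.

β̂_MAP = 3.109

log p(β | y) = −Σ(yᵢ − βxᵢ)²/(2·9) − β²/(2·9) + const.
Setting the derivative to zero: Σxᵢ(yᵢ − βxᵢ)/9 − β/9 = 0, so β = Σxᵢyᵢ / (Σxᵢ² + σ²/τ²).
Σxᵢyᵢ = 6·15 + 3·10 + 1·4 + 3·12 + 6·21 = 286; Σxᵢ² = 91; σ²/τ² = 1.
β̂_MAP = 286 / (91 + 1) = 286/92 ≈ 3.109.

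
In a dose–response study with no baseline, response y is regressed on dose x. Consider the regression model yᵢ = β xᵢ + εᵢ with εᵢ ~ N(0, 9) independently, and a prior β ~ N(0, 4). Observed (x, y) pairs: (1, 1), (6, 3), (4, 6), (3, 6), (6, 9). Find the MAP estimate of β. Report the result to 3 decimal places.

log p(β | y) = −Σ(yᵢ − βxᵢ)²/(2·9) − β²/(2·4) + const.
Setting the derivative to zero: Σxᵢ(yᵢ − βxᵢ)/9 − β/4 = 0, so β = Σxᵢyᵢ / (Σxᵢ² + σ²/τ²).
Σxᵢyᵢ = 1·1 + 6·3 + 4·6 + 3·6 + 6·9 = 115; Σxᵢ² = 98; σ²/τ² = 2.25.
β̂_MAP = 115 / (98 + 2.25) = 115/100.25 ≈ 1.147.

β̂_MAP = 1.147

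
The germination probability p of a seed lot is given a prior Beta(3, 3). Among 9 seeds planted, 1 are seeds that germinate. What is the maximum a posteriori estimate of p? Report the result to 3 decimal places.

p̂_MAP = 0.231

Prior: Beta(3, 3).
Data: 1 success in 9 trials. The binomial likelihood contributes p(1−p)^8, so the posterior is Beta(3+1, 3+8) = Beta(4, 11).
For Beta(a, b) with a, b > 1 the mode is (a−1)/(a+b−2) = 3/13 ≈ 0.231.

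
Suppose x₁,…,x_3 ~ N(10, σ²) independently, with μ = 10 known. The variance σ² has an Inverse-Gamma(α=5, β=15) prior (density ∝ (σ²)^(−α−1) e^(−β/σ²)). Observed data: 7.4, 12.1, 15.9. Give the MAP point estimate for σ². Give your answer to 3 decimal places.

Sum of squared deviations about the known mean: SS = (7.4−10)² + (12.1−10)² + (15.9−10)² = 45.98.
The Normal likelihood contributes (σ²)^(−n/2) exp(−SS/(2σ²)), so the posterior is Inverse-Gamma(α + n/2, β + SS/2) = Inverse-Gamma(6.5, 37.99).
The mode of Inverse-Gamma(a, b) is b/(a+1) = 37.99/7.5 ≈ 5.065.

σ̂²_MAP = 5.065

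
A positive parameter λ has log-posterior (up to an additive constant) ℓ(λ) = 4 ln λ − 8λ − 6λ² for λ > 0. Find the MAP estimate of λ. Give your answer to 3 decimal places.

λ̂_MAP = 0.333

ℓ'(λ) = 4/λ − 8 − 12λ. Setting this to zero and multiplying by λ: 12λ² + 8λ − 4 = 0.
λ = (−8 + √(8² + 4·12·4)) / (2·12) = (−8 + √256) / 24 = (−8 + 16)/24 = 1/3.
ℓ''(λ) = −4/λ² − 12 < 0, confirming a maximum.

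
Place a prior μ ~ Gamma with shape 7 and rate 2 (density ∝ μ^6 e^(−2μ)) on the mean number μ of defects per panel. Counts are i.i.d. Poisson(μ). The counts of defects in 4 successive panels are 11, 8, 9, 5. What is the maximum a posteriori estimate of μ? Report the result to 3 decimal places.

μ̂_MAP = 6.500

Σxᵢ = 11+8+9+5 = 33, with n = 4.
Posterior ∝ μ^6e^(−2μ) · μ^33e^(−4μ) = μ^39e^(−6μ), i.e. Gamma(shape=40, rate=6).
The mode of a Gamma(a, b) with a ≥ 1 (shape–rate) is (a−1)/b = 39/6 ≈ 6.500.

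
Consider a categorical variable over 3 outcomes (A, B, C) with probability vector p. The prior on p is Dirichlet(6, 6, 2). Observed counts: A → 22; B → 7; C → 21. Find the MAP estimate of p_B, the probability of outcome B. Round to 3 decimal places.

The posterior is Dirichlet(αᵢ + nᵢ) = Dirichlet(28, 13, 23).
For a Dirichlet(a₁,…,a_K) with all aᵢ > 1, the mode has j-th component (aⱼ − 1)/(Σaᵢ − K).
Here Σaᵢ = 64 and K = 3, so p_B = (13 − 1)/(64 − 3) = 12/61 ≈ 0.197.

MAP estimate of p_B = 0.197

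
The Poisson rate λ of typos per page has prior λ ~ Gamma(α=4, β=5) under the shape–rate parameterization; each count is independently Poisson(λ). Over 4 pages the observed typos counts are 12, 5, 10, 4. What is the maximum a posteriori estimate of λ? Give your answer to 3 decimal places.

Σxᵢ = 12+5+10+4 = 31, with n = 4.
Posterior ∝ λ^3e^(−5λ) · λ^31e^(−4λ) = λ^34e^(−9λ), i.e. Gamma(shape=35, rate=9).
The mode of a Gamma(a, b) with a ≥ 1 (shape–rate) is (a−1)/b = 34/9 ≈ 3.778.

λ̂_MAP = 3.778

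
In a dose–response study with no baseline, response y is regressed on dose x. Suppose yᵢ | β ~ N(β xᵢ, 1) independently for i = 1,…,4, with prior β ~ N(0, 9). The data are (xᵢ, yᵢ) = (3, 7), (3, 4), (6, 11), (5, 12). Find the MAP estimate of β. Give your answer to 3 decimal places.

β̂_MAP = 2.010

log p(β | y) = −Σ(yᵢ − βxᵢ)²/(2·1) − β²/(2·9) + const.
Setting the derivative to zero: Σxᵢ(yᵢ − βxᵢ)/1 − β/9 = 0, so β = Σxᵢyᵢ / (Σxᵢ² + σ²/τ²).
Σxᵢyᵢ = 3·7 + 3·4 + 6·11 + 5·12 = 159; Σxᵢ² = 79; σ²/τ² = 1/9.
β̂_MAP = 159 / (79 + 1/9) = 159/(712/9) = 1431/712 ≈ 2.010.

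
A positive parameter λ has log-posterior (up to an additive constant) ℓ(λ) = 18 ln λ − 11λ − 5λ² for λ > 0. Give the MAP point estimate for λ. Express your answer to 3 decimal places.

λ̂_MAP = 0.900

ℓ'(λ) = 18/λ − 11 − 10λ. Setting this to zero and multiplying by λ: 10λ² + 11λ − 18 = 0.
λ = (−11 + √(11² + 4·10·18)) / (2·10) = (−11 + √841) / 20 = (−11 + 29)/20 = 9/10.
ℓ''(λ) = −18/λ² − 10 < 0, confirming a maximum.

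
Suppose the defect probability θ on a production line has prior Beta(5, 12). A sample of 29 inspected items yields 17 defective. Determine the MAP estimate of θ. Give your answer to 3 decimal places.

θ̂_MAP = 0.477

Prior: Beta(5, 12).
Data: 17 successes in 29 trials. The binomial likelihood contributes θ^17(1−θ)^12, so the posterior is Beta(5+17, 12+12) = Beta(22, 24).
For Beta(a, b) with a, b > 1 the mode is (a−1)/(a+b−2) = 21/44 ≈ 0.477.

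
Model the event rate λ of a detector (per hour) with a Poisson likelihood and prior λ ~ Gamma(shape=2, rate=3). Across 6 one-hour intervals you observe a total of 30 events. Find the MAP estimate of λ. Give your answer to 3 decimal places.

λ̂_MAP = 3.444

Σxᵢ = 30, n = 6.
Posterior ∝ λe^(−3λ) · λ^30e^(−6λ) = λ^31e^(−9λ), i.e. Gamma(shape=32, rate=9).
The mode of a Gamma(a, b) with a ≥ 1 (shape–rate) is (a−1)/b = 31/9 ≈ 3.444.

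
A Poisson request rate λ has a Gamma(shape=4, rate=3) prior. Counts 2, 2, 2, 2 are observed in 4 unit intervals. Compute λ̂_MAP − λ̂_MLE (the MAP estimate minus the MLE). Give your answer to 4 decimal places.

Σxᵢ = 8. Posterior is Gamma(12, 7); MAP = (12−1)/7 = 11/7 ≈ 1.57143.
MLE = x̄ = 8/4 ≈ 2.00000.
Difference = 11/7 − 8/4 = -3/7 ≈ -0.4286.

MAP − MLE = -0.4286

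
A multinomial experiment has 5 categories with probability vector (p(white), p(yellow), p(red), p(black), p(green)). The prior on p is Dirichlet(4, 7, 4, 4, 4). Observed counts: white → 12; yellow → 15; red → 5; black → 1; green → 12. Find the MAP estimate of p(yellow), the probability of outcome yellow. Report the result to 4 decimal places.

MAP estimate of p(yellow) = 0.3333

The posterior is Dirichlet(αᵢ + nᵢ) = Dirichlet(16, 22, 9, 5, 16).
For a Dirichlet(a₁,…,a_K) with all aᵢ > 1, the mode has j-th component (aⱼ − 1)/(Σaᵢ − K).
Here Σaᵢ = 68 and K = 5, so p(yellow) = (22 − 1)/(68 − 5) = 21/63 ≈ 0.3333.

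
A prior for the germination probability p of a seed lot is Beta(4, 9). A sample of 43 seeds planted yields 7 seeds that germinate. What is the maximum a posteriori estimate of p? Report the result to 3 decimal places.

Prior: Beta(4, 9).
Data: 7 successes in 43 trials. The binomial likelihood contributes p^7(1−p)^36, so the posterior is Beta(4+7, 9+36) = Beta(11, 45).
For Beta(a, b) with a, b > 1 the mode is (a−1)/(a+b−2) = 10/54 ≈ 0.185.

p̂_MAP = 0.185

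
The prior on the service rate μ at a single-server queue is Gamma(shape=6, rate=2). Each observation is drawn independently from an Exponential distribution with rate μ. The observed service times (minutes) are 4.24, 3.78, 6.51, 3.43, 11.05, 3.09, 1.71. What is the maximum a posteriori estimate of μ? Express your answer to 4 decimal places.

μ̂_MAP = 0.3351

The Exponential(rate=μ) likelihood is ∝ μ^n e^(−μΣtᵢ). Here n = 7 and Σtᵢ = 4.24 + 3.78 + 6.51 + 3.43 + 11.05 + 3.09 + 1.71 = 33.81.
Posterior ∝ μ^5e^(−2μ) · μ^7e^(−33.81μ) = μ^12e^(−35.81μ), i.e. Gamma(13, 35.81).
Mode = (a−1)/b = 12/35.81 ≈ 0.3351.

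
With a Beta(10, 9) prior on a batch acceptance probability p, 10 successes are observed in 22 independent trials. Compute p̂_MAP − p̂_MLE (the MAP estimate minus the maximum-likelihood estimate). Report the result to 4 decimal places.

Posterior is Beta(20, 21); MAP = (20−1)/(41−2) = 19/39 ≈ 0.48718.
MLE ignores the prior: p̂_MLE = k/n = 10/22 ≈ 0.45455.
Difference = 19/39 − 10/22 = 14/429 ≈ 0.0326.

MAP − MLE = 0.0326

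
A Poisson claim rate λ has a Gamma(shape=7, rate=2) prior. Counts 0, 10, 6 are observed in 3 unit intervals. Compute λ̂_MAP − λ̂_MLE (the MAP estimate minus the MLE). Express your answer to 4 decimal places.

Σxᵢ = 16. Posterior is Gamma(23, 5); MAP = (23−1)/5 = 22/5 ≈ 4.40000.
MLE = x̄ = 16/3 ≈ 5.33333.
Difference = 22/5 − 16/3 = -14/15 ≈ -0.9333.

MAP − MLE = -0.9333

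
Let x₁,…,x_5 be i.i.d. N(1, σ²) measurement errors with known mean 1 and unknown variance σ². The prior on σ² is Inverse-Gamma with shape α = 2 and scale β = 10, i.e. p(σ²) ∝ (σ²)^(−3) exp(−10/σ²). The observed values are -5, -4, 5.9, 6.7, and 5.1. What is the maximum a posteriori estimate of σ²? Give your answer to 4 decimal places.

σ̂²_MAP = 14.0282

Sum of squared deviations about the known mean: SS = (-5−1)² + (-4−1)² + (5.9−1)² + (6.7−1)² + (5.1−1)² = 134.31.
The Normal likelihood contributes (σ²)^(−n/2) exp(−SS/(2σ²)), so the posterior is Inverse-Gamma(α + n/2, β + SS/2) = Inverse-Gamma(4.5, 77.155).
The mode of Inverse-Gamma(a, b) is b/(a+1) = 77.155/5.5 ≈ 14.0282.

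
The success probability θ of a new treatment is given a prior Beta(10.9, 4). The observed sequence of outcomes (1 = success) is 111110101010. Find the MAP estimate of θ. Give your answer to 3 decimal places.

Prior: Beta(10.9, 4).
Data: 8 successes in 12 trials (from the sequence). The binomial likelihood contributes θ^8(1−θ)^4, so the posterior is Beta(10.9+8, 4+4) = Beta(18.9, 8).
For Beta(a, b) with a, b > 1 the mode is (a−1)/(a+b−2) = 17.9/24.9 ≈ 0.719.

θ̂_MAP = 0.719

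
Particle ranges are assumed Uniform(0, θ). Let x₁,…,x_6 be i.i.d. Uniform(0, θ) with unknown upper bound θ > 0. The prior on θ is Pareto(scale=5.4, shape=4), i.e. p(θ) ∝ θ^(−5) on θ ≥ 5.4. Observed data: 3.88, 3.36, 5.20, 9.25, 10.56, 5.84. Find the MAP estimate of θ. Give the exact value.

The Uniform(0, θ) likelihood is θ^(−n) for θ ≥ max(xᵢ), zero otherwise. Here max(xᵢ) = 10.56.
Posterior ∝ θ^(−5) · θ^(−6) = θ^(−11) on θ ≥ max(5.4, 10.56) = 10.56.
This density is strictly decreasing in θ, so the posterior mode lies at the lower boundary of the support.

θ̂_MAP = 10.56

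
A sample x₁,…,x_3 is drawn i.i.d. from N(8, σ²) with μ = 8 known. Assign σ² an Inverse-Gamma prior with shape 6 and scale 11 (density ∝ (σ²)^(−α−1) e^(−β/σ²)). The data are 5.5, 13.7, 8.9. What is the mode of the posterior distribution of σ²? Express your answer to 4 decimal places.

Sum of squared deviations about the known mean: SS = (5.5−8)² + (13.7−8)² + (8.9−8)² = 39.55.
The Normal likelihood contributes (σ²)^(−n/2) exp(−SS/(2σ²)), so the posterior is Inverse-Gamma(α + n/2, β + SS/2) = Inverse-Gamma(7.5, 30.775).
The mode of Inverse-Gamma(a, b) is b/(a+1) = 30.775/8.5 ≈ 3.6206.

σ̂²_MAP = 3.6206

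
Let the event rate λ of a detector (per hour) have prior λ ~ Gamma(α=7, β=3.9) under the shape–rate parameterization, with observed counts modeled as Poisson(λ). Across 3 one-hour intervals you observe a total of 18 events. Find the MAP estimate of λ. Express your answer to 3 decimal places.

Σxᵢ = 18, n = 3.
Posterior ∝ λ^6e^(−3.9λ) · λ^18e^(−3λ) = λ^24e^(−6.9λ), i.e. Gamma(shape=25, rate=6.9).
The mode of a Gamma(a, b) with a ≥ 1 (shape–rate) is (a−1)/b = 24/6.9 ≈ 3.478.

λ̂_MAP = 3.478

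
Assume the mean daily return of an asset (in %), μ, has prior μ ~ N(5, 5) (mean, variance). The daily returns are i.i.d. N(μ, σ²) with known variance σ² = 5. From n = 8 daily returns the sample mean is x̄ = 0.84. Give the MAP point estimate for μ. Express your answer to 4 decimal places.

n = 8, x̄ = 0.84.
For a Normal prior and Normal likelihood with known variance, the posterior is Normal; its mode equals its mean, the precision-weighted average.
Prior precision 1/σ₀² = 1/5 = 0.2; data precision n/σ² = 8/5 = 1.6.
μ̂ = (0.2·5 + 1.6·0.84) / (0.2 + 1.6) = 2.344/1.8 = 293/225 ≈ 1.3022.

μ̂_MAP = 1.3022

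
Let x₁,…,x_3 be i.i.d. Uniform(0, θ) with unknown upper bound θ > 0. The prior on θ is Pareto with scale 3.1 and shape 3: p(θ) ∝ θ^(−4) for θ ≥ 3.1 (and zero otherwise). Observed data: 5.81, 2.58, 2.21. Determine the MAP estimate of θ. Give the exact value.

θ̂_MAP = 5.81

The Uniform(0, θ) likelihood is θ^(−n) for θ ≥ max(xᵢ), zero otherwise. Here max(xᵢ) = 5.81.
Posterior ∝ θ^(−4) · θ^(−3) = θ^(−7) on θ ≥ max(3.1, 5.81) = 5.81.
This density is strictly decreasing in θ, so the posterior mode lies at the lower boundary of the support.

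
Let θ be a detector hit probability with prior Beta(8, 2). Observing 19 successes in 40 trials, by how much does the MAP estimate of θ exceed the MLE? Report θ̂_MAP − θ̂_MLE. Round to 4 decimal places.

MAP − MLE = 0.0667

Posterior is Beta(27, 23); MAP = (27−1)/(50−2) = 26/48 ≈ 0.54167.
MLE ignores the prior: θ̂_MLE = k/n = 19/40 ≈ 0.47500.
Difference = 26/48 − 19/40 = 1/15 ≈ 0.0667.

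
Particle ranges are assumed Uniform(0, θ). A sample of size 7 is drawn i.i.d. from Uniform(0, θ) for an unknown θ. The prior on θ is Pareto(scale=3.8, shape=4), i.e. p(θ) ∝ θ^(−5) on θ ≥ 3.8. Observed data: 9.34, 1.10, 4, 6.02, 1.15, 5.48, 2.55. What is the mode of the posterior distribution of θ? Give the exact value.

θ̂_MAP = 9.34

The Uniform(0, θ) likelihood is θ^(−n) for θ ≥ max(xᵢ), zero otherwise. Here max(xᵢ) = 9.34.
Posterior ∝ θ^(−5) · θ^(−7) = θ^(−12) on θ ≥ max(3.8, 9.34) = 9.34.
This density is strictly decreasing in θ, so the posterior mode lies at the lower boundary of the support.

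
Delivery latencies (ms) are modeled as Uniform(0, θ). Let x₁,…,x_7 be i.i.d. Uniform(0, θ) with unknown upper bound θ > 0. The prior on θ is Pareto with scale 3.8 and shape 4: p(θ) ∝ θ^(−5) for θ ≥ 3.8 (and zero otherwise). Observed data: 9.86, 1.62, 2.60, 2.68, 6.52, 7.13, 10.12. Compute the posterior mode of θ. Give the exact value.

θ̂_MAP = 10.12

The Uniform(0, θ) likelihood is θ^(−n) for θ ≥ max(xᵢ), zero otherwise. Here max(xᵢ) = 10.12.
Posterior ∝ θ^(−5) · θ^(−7) = θ^(−12) on θ ≥ max(3.8, 10.12) = 10.12.
This density is strictly decreasing in θ, so the posterior mode lies at the lower boundary of the support.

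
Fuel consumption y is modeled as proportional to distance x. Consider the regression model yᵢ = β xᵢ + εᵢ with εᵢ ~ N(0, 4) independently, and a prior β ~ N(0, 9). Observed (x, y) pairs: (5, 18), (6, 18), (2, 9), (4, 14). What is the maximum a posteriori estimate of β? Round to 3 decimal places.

β̂_MAP = 3.340

log p(β | y) = −Σ(yᵢ − βxᵢ)²/(2·4) − β²/(2·9) + const.
Setting the derivative to zero: Σxᵢ(yᵢ − βxᵢ)/4 − β/9 = 0, so β = Σxᵢyᵢ / (Σxᵢ² + σ²/τ²).
Σxᵢyᵢ = 5·18 + 6·18 + 2·9 + 4·14 = 272; Σxᵢ² = 81; σ²/τ² = 4/9.
β̂_MAP = 272 / (81 + 4/9) = 272/(733/9) = 2448/733 ≈ 3.340.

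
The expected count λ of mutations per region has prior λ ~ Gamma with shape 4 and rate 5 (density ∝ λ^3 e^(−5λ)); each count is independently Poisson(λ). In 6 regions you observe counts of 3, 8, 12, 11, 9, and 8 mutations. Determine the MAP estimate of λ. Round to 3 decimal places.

λ̂_MAP = 4.909

Σxᵢ = 3+8+12+11+9+8 = 51, with n = 6.
Posterior ∝ λ^3e^(−5λ) · λ^51e^(−6λ) = λ^54e^(−11λ), i.e. Gamma(shape=55, rate=11).
The mode of a Gamma(a, b) with a ≥ 1 (shape–rate) is (a−1)/b = 54/11 ≈ 4.909.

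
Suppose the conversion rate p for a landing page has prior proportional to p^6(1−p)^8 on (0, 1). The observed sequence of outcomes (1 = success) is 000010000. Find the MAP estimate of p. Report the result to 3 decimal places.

The prior density ∝ p^6(1−p)^8 is the kernel of Beta(7, 9).
Data: 1 success in 9 trials (from the sequence). The binomial likelihood contributes p(1−p)^8, so the posterior is Beta(7+1, 9+8) = Beta(8, 17).
For Beta(a, b) with a, b > 1 the mode is (a−1)/(a+b−2) = 7/23 ≈ 0.304.

p̂_MAP = 0.304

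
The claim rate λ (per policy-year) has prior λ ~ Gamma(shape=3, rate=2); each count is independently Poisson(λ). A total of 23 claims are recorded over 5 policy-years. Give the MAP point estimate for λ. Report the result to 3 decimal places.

Σxᵢ = 23, n = 5.
Posterior ∝ λ^2e^(−2λ) · λ^23e^(−5λ) = λ^25e^(−7λ), i.e. Gamma(shape=26, rate=7).
The mode of a Gamma(a, b) with a ≥ 1 (shape–rate) is (a−1)/b = 25/7 ≈ 3.571.

λ̂_MAP = 3.571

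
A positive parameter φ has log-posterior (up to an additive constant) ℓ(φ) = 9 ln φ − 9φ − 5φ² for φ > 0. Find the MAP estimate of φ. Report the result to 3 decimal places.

ℓ'(φ) = 9/φ − 9 − 10φ. Setting this to zero and multiplying by φ: 10φ² + 9φ − 9 = 0.
φ = (−9 + √(9² + 4·10·9)) / (2·10) = (−9 + √441) / 20 = (−9 + 21)/20 = 3/5.
ℓ''(φ) = −9/φ² − 10 < 0, confirming a maximum.

φ̂_MAP = 0.600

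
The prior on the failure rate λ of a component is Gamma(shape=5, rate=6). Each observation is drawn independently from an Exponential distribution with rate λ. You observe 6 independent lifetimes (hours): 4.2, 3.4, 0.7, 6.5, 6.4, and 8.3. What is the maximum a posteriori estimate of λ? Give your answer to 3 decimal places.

λ̂_MAP = 0.282

The Exponential(rate=λ) likelihood is ∝ λ^n e^(−λΣtᵢ). Here n = 6 and Σtᵢ = 4.2 + 3.4 + 0.7 + 6.5 + 6.4 + 8.3 = 29.5.
Posterior ∝ λ^4e^(−6λ) · λ^6e^(−29.5λ) = λ^10e^(−35.5λ), i.e. Gamma(11, 35.5).
Mode = (a−1)/b = 10/35.5 ≈ 0.282.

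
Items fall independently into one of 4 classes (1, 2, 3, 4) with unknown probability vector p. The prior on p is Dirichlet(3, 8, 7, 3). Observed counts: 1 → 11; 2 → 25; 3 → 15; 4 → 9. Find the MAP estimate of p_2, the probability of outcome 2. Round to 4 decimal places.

MAP estimate: 0.4156

The posterior is Dirichlet(αᵢ + nᵢ) = Dirichlet(14, 33, 22, 12).
For a Dirichlet(a₁,…,a_K) with all aᵢ > 1, the mode has j-th component (aⱼ − 1)/(Σaᵢ − K).
Here Σaᵢ = 81 and K = 4, so p_2 = (33 − 1)/(81 − 4) = 32/77 ≈ 0.4156.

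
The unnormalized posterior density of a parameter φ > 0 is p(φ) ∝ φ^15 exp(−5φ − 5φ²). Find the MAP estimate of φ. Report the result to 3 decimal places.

ℓ'(φ) = 15/φ − 5 − 10φ. Setting this to zero and multiplying by φ: 10φ² + 5φ − 15 = 0.
φ = (−5 + √(5² + 4·10·15)) / (2·10) = (−5 + √625) / 20 = (−5 + 25)/20 = 1.
ℓ''(φ) = −15/φ² − 10 < 0, confirming a maximum.

φ̂_MAP = 1.000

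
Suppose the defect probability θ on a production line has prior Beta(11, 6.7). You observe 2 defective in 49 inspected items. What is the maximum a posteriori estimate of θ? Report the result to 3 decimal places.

Prior: Beta(11, 6.7).
Data: 2 successes in 49 trials. The binomial likelihood contributes θ^2(1−θ)^47, so the posterior is Beta(11+2, 6.7+47) = Beta(13, 53.7).
For Beta(a, b) with a, b > 1 the mode is (a−1)/(a+b−2) = 12/64.7 ≈ 0.185.

θ̂_MAP = 0.185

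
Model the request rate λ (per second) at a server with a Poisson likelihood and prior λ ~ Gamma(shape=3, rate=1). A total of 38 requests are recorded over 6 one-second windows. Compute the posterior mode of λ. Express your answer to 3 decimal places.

λ̂_MAP = 5.714

Σxᵢ = 38, n = 6.
Posterior ∝ λ^2e^(−1λ) · λ^38e^(−6λ) = λ^40e^(−7λ), i.e. Gamma(shape=41, rate=7).
The mode of a Gamma(a, b) with a ≥ 1 (shape–rate) is (a−1)/b = 40/7 ≈ 5.714.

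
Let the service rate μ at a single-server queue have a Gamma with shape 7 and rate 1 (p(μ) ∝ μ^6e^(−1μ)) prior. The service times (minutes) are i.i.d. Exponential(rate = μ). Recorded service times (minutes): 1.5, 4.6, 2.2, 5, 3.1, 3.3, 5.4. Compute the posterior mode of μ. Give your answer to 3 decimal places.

μ̂_MAP = 0.498

The Exponential(rate=μ) likelihood is ∝ μ^n e^(−μΣtᵢ). Here n = 7 and Σtᵢ = 1.5 + 4.6 + 2.2 + 5 + 3.1 + 3.3 + 5.4 = 25.1.
Posterior ∝ μ^6e^(−1μ) · μ^7e^(−25.1μ) = μ^13e^(−26.1μ), i.e. Gamma(14, 26.1).
Mode = (a−1)/b = 13/26.1 ≈ 0.498.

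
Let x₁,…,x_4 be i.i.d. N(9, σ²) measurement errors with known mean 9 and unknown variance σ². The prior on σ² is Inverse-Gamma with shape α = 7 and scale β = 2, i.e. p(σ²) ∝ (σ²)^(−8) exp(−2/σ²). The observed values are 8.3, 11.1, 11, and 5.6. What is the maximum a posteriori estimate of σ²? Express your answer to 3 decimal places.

σ̂²_MAP = 1.223

Sum of squared deviations about the known mean: SS = (8.3−9)² + (11.1−9)² + (11−9)² + (5.6−9)² = 20.46.
The Normal likelihood contributes (σ²)^(−n/2) exp(−SS/(2σ²)), so the posterior is Inverse-Gamma(α + n/2, β + SS/2) = Inverse-Gamma(9, 12.23).
The mode of Inverse-Gamma(a, b) is b/(a+1) = 12.23/10 ≈ 1.223.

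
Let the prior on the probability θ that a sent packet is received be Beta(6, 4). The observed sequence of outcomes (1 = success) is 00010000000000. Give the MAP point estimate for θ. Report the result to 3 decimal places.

θ̂_MAP = 0.273

Prior: Beta(6, 4).
Data: 1 success in 14 trials (from the sequence). The binomial likelihood contributes θ(1−θ)^13, so the posterior is Beta(6+1, 4+13) = Beta(7, 17).
For Beta(a, b) with a, b > 1 the mode is (a−1)/(a+b−2) = 6/22 ≈ 0.273.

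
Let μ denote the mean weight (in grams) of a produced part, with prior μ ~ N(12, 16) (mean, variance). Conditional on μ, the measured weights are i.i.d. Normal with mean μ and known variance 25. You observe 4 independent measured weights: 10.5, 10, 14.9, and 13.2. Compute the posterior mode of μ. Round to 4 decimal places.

n = 4; x̄ = (10.5 + 10 + 14.9 + 13.2)/4 = 48.6/4 = 12.15.
For a Normal prior and Normal likelihood with known variance, the posterior is Normal; its mode equals its mean, the precision-weighted average.
Prior precision 1/σ₀² = 1/16 = 0.0625; data precision n/σ² = 4/25 = 0.16.
μ̂ = (0.0625·12 + 0.16·12.15) / (0.0625 + 0.16) = 2.694/0.2225 = 5388/445 ≈ 12.1079.

μ̂_MAP = 12.1079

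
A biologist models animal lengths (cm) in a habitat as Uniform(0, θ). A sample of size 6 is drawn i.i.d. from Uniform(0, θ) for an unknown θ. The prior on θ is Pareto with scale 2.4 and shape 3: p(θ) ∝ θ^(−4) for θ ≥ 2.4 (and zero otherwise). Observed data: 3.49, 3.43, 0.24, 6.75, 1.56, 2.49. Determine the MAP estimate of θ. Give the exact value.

The Uniform(0, θ) likelihood is θ^(−n) for θ ≥ max(xᵢ), zero otherwise. Here max(xᵢ) = 6.75.
Posterior ∝ θ^(−4) · θ^(−6) = θ^(−10) on θ ≥ max(2.4, 6.75) = 6.75.
This density is strictly decreasing in θ, so the posterior mode lies at the lower boundary of the support.

θ̂_MAP = 6.75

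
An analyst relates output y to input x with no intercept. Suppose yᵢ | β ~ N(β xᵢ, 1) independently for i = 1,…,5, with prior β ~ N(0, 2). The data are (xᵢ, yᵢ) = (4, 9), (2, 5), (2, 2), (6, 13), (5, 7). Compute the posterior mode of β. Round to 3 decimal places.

β̂_MAP = 1.906

log p(β | y) = −Σ(yᵢ − βxᵢ)²/(2·1) − β²/(2·2) + const.
Setting the derivative to zero: Σxᵢ(yᵢ − βxᵢ)/1 − β/2 = 0, so β = Σxᵢyᵢ / (Σxᵢ² + σ²/τ²).
Σxᵢyᵢ = 4·9 + 2·5 + 2·2 + 6·13 + 5·7 = 163; Σxᵢ² = 85; σ²/τ² = 0.5.
β̂_MAP = 163 / (85 + 0.5) = 163/85.5 ≈ 1.906.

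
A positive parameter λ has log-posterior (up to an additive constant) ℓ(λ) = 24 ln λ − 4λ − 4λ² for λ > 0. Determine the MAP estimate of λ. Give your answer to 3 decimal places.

ℓ'(λ) = 24/λ − 4 − 8λ. Setting this to zero and multiplying by λ: 8λ² + 4λ − 24 = 0.
λ = (−4 + √(4² + 4·8·24)) / (2·8) = (−4 + √784) / 16 = (−4 + 28)/16 = 3/2.
ℓ''(λ) = −24/λ² − 8 < 0, confirming a maximum.

λ̂_MAP = 1.500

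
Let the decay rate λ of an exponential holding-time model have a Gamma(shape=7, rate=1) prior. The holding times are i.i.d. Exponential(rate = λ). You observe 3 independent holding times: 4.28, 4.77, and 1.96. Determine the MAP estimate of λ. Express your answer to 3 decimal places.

The Exponential(rate=λ) likelihood is ∝ λ^n e^(−λΣtᵢ). Here n = 3 and Σtᵢ = 4.28 + 4.77 + 1.96 = 11.01.
Posterior ∝ λ^6e^(−1λ) · λ^3e^(−11.01λ) = λ^9e^(−12.01λ), i.e. Gamma(10, 12.01).
Mode = (a−1)/b = 9/12.01 ≈ 0.749.

λ̂_MAP = 0.749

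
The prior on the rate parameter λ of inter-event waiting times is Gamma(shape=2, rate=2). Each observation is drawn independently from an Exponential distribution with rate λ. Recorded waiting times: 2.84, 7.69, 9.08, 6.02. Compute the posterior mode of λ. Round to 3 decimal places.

λ̂_MAP = 0.181

The Exponential(rate=λ) likelihood is ∝ λ^n e^(−λΣtᵢ). Here n = 4 and Σtᵢ = 2.84 + 7.69 + 9.08 + 6.02 = 25.63.
Posterior ∝ λe^(−2λ) · λ^4e^(−25.63λ) = λ^5e^(−27.63λ), i.e. Gamma(6, 27.63).
Mode = (a−1)/b = 5/27.63 ≈ 0.181.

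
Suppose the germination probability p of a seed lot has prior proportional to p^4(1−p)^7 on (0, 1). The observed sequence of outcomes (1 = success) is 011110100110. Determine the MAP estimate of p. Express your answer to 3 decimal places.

The prior density ∝ p^4(1−p)^7 is the kernel of Beta(5, 8).
Data: 7 successes in 12 trials (from the sequence). The binomial likelihood contributes p^7(1−p)^5, so the posterior is Beta(5+7, 8+5) = Beta(12, 13).
For Beta(a, b) with a, b > 1 the mode is (a−1)/(a+b−2) = 11/23 ≈ 0.478.

p̂_MAP = 0.478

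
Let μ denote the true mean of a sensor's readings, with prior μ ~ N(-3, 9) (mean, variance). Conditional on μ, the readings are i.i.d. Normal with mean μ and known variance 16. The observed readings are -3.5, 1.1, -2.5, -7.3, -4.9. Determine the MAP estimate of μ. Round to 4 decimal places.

n = 5; x̄ = ((-3.5) + 1.1 + (-2.5) + (-7.3) + (-4.9))/5 = -17.1/5 = -3.42.
For a Normal prior and Normal likelihood with known variance, the posterior is Normal; its mode equals its mean, the precision-weighted average.
Prior precision 1/σ₀² = 1/9; data precision n/σ² = 5/16 = 0.3125.
μ̂ = ((1/9)·(-3) + 0.3125·(-3.42)) / (1/9 + 0.3125) = (-673/480)/(61/144) = -2019/610 ≈ -3.3098.

μ̂_MAP = -3.3098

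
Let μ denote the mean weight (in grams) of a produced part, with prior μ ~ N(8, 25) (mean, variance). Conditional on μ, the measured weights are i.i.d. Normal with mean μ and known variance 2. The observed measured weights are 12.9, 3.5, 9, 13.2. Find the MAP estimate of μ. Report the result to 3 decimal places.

μ̂_MAP = 9.618

n = 4; x̄ = (12.9 + 3.5 + 9 + 13.2)/4 = 38.6/4 = 9.65.
For a Normal prior and Normal likelihood with known variance, the posterior is Normal; its mode equals its mean, the precision-weighted average.
Prior precision 1/σ₀² = 1/25 = 0.04; data precision n/σ² = 4/2 = 2.
μ̂ = (0.04·8 + 2·9.65) / (0.04 + 2) = 19.62/2.04 = 327/34 ≈ 9.618.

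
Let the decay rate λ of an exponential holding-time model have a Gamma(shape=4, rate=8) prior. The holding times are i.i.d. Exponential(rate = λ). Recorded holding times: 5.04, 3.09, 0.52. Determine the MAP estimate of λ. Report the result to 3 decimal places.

λ̂_MAP = 0.360

The Exponential(rate=λ) likelihood is ∝ λ^n e^(−λΣtᵢ). Here n = 3 and Σtᵢ = 5.04 + 3.09 + 0.52 = 8.65.
Posterior ∝ λ^3e^(−8λ) · λ^3e^(−8.65λ) = λ^6e^(−16.65λ), i.e. Gamma(7, 16.65).
Mode = (a−1)/b = 6/16.65 ≈ 0.360.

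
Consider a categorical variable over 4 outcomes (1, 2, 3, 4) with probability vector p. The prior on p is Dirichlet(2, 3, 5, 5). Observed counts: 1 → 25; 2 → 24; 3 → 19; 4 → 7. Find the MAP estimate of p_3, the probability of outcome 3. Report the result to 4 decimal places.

The posterior is Dirichlet(αᵢ + nᵢ) = Dirichlet(27, 27, 24, 12).
For a Dirichlet(a₁,…,a_K) with all aᵢ > 1, the mode has j-th component (aⱼ − 1)/(Σaᵢ − K).
Here Σaᵢ = 90 and K = 4, so p_3 = (24 − 1)/(90 − 4) = 23/86 ≈ 0.2674.

MAP estimate: 0.2674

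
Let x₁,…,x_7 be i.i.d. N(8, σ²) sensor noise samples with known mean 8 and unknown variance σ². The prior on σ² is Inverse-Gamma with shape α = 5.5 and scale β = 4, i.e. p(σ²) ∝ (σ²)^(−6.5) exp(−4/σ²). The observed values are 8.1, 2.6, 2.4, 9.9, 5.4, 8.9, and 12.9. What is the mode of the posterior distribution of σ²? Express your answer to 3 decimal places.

σ̂²_MAP = 5.186

Sum of squared deviations about the known mean: SS = (8.1−8)² + (2.6−8)² + (2.4−8)² + (9.9−8)² + (5.4−8)² + (8.9−8)² + (12.9−8)² = 95.72.
The Normal likelihood contributes (σ²)^(−n/2) exp(−SS/(2σ²)), so the posterior is Inverse-Gamma(α + n/2, β + SS/2) = Inverse-Gamma(9, 51.86).
The mode of Inverse-Gamma(a, b) is b/(a+1) = 51.86/10 ≈ 5.186.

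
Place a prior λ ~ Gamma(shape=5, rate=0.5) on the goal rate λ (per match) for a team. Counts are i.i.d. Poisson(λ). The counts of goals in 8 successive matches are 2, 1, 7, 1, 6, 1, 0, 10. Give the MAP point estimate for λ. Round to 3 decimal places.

λ̂_MAP = 3.765

Σxᵢ = 2+1+7+1+6+1+0+10 = 28, with n = 8.
Posterior ∝ λ^4e^(−0.5λ) · λ^28e^(−8λ) = λ^32e^(−8.5λ), i.e. Gamma(shape=33, rate=8.5).
The mode of a Gamma(a, b) with a ≥ 1 (shape–rate) is (a−1)/b = 32/8.5 ≈ 3.765.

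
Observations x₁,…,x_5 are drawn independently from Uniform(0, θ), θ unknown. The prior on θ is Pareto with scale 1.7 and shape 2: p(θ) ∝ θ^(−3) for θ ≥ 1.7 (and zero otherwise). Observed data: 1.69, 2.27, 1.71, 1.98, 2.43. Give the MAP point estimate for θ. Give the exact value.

θ̂_MAP = 2.43

The Uniform(0, θ) likelihood is θ^(−n) for θ ≥ max(xᵢ), zero otherwise. Here max(xᵢ) = 2.43.
Posterior ∝ θ^(−3) · θ^(−5) = θ^(−8) on θ ≥ max(1.7, 2.43) = 2.43.
This density is strictly decreasing in θ, so the posterior mode lies at the lower boundary of the support.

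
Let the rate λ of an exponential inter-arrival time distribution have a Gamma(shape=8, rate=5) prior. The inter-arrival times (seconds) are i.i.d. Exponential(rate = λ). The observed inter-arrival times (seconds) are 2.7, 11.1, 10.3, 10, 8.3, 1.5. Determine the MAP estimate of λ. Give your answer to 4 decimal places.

The Exponential(rate=λ) likelihood is ∝ λ^n e^(−λΣtᵢ). Here n = 6 and Σtᵢ = 2.7 + 11.1 + 10.3 + 10 + 8.3 + 1.5 = 43.9.
Posterior ∝ λ^7e^(−5λ) · λ^6e^(−43.9λ) = λ^13e^(−48.9λ), i.e. Gamma(14, 48.9).
Mode = (a−1)/b = 13/48.9 ≈ 0.2658.

λ̂_MAP = 0.2658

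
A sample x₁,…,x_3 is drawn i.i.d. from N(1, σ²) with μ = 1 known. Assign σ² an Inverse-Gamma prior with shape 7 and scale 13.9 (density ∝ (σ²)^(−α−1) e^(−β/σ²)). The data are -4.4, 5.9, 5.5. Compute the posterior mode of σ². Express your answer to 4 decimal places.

σ̂²_MAP = 5.3274

Sum of squared deviations about the known mean: SS = (-4.4−1)² + (5.9−1)² + (5.5−1)² = 73.42.
The Normal likelihood contributes (σ²)^(−n/2) exp(−SS/(2σ²)), so the posterior is Inverse-Gamma(α + n/2, β + SS/2) = Inverse-Gamma(8.5, 50.61).
The mode of Inverse-Gamma(a, b) is b/(a+1) = 50.61/9.5 ≈ 5.3274.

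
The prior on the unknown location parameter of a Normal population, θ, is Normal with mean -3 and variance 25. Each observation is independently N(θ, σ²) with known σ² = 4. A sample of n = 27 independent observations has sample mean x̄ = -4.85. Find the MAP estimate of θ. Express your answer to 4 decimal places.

n = 27, x̄ = -4.85.
For a Normal prior and Normal likelihood with known variance, the posterior is Normal; its mode equals its mean, the precision-weighted average.
Prior precision 1/σ₀² = 1/25 = 0.04; data precision n/σ² = 27/4 = 6.75.
θ̂ = (0.04·(-3) + 6.75·(-4.85)) / (0.04 + 6.75) = (-32.8575)/6.79 = -13143/2716 ≈ -4.8391.

θ̂_MAP = -4.8391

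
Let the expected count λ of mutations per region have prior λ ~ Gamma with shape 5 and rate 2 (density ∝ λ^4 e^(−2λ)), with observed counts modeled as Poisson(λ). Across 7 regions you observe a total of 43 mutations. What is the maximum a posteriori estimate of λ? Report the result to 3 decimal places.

Σxᵢ = 43, n = 7.
Posterior ∝ λ^4e^(−2λ) · λ^43e^(−7λ) = λ^47e^(−9λ), i.e. Gamma(shape=48, rate=9).
The mode of a Gamma(a, b) with a ≥ 1 (shape–rate) is (a−1)/b = 47/9 ≈ 5.222.

λ̂_MAP = 5.222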